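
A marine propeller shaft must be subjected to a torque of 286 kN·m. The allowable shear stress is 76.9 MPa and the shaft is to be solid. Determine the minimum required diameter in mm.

For a solid shaft τ_max = 16T/(πd³), so d = (16T/(π τ_allow))^(1/3) = (16·286000/(π·7.69×10^7))^(1/3) = 0.2666 m.

267 mm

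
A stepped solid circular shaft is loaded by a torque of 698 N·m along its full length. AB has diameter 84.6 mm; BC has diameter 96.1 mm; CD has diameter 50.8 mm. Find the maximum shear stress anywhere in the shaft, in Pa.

Under the same torque, τ_max = 16T/(πd³) is largest where d is smallest — segment CD (d = 50.8 mm).
τ_max = 16·698.0/(π·(0.0508)³) = 2.712×10^7 Pa.

2.71e7 Pa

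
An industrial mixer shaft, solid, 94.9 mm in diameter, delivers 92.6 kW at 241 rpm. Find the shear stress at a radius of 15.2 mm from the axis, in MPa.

ω = 2π·241/60 = 25.24 rad/s, so T = P/ω = 92.6×10³ / 25.24 = 3669 N·m.
J = πd⁴/32 = π(0.0949)⁴/32 = 7.963×10^-6 m⁴.
Shear stress varies linearly with radius: τ = T·r/J = 3669 × 0.0152 / 7.963×10^-6 = 7.004×10^6 Pa.

7.00 MPa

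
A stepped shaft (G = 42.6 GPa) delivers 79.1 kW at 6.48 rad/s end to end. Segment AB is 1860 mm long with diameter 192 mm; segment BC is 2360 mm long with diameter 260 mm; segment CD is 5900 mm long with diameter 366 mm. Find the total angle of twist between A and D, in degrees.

0.370°

ω = 6.48 rad/s, so T = P/ω = 79.1×10³ / 6.480 = 12210 N·m.
J_AB = π(0.192)⁴/32 = 1.33×10^-4 m⁴; J_BC = π(0.260)⁴/32 = 4.49×10^-4 m⁴; J_CD = π(0.366)⁴/32 = 1.76×10^-3 m⁴.
θ = (T/G)·Σ L_i/J_i = (12210/42.6×10⁹)·(1.86/1.33×10^-4 + 2.36/4.49×10^-4 + 5.90/1.76×10^-3) = 6.462×10^-3 rad.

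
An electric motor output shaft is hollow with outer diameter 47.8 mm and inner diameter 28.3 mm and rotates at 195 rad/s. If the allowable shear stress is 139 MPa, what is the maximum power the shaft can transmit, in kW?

510 kW

J = π(d_o⁴ − d_i⁴)/32 = π(0.0478⁴ − 0.0283⁴)/32 = 4.495×10^-7 m⁴.
T_max = τ_allow·J/r = 1.39×10^8 × 4.495×10^-7 / 0.0239 = 2615 N·m.
ω = 195 rad/s, so P_max = T_max·ω = 5.098×10^5 W.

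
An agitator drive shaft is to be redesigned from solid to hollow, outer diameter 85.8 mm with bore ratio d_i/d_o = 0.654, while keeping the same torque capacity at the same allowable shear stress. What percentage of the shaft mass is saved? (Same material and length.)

Equal τ_max and T ⇒ the solid shaft needs d_s³ = d_o³(1−k⁴), so d_s = 85.8·(1−0.654⁴)^(1/3) = 80.21 mm.
Area ratio A_h/A_s = d_o²(1−k²)/d_s² = (1−k²)/(1−k⁴)^(2/3) = 0.6548.
Mass saving = 1 − 0.6548 = 34.5 %.

34.5 %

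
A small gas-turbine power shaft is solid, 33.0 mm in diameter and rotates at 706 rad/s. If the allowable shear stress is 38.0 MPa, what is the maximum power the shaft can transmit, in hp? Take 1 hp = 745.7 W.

254 hp

J = πd⁴/32 = π(0.0330)⁴/32 = 1.164×10^-7 m⁴.
T_max = τ_allow·J/r = 3.80×10^7 × 1.164×10^-7 / 0.0165 = 268.1 N·m.
ω = 706 rad/s, so P_max = T_max·ω = 1.893×10^5 W.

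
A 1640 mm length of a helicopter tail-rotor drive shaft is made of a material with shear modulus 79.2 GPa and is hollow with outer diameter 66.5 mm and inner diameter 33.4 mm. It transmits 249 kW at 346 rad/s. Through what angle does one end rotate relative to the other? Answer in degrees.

0.475°

ω = 346 rad/s, so T = P/ω = 249×10³ / 346.0 = 719.7 N·m.
J = π(d_o⁴ − d_i⁴)/32 = π(0.0665⁴ − 0.0334⁴)/32 = 1.798×10^-6 m⁴.
θ = T·L/(G·J) = 719.7 × 1.64 / (79.2×10⁹ × 1.798×10^-6) = 8.289×10^-3 rad.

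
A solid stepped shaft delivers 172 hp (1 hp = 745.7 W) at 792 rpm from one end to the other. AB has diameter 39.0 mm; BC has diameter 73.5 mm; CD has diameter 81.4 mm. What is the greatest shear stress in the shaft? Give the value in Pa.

ω = 2π·792/60 = 82.94 rad/s, so T = P/ω = 172×745.7 / 82.94 = 1546 N·m.
Under the same torque, τ_max = 16T/(πd³) is largest where d is smallest — segment AB (d = 39.0 mm).
τ_max = 16·1546/(π·(0.0390)³) = 1.328×10^8 Pa.

1.33e8 Pa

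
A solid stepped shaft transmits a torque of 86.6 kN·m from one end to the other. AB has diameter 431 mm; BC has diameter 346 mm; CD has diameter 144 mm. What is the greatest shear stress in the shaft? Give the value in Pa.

1.48e8 Pa

Under the same torque, τ_max = 16T/(πd³) is largest where d is smallest — segment CD (d = 144 mm).
τ_max = 16·86600/(π·(0.144)³) = 1.477×10^8 Pa.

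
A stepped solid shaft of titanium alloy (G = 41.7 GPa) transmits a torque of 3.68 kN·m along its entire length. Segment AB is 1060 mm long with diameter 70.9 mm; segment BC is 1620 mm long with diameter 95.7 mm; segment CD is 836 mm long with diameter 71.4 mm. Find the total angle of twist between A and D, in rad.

0.0840 rad

J_AB = π(0.0709)⁴/32 = 2.48×10^-6 m⁴; J_BC = π(0.0957)⁴/32 = 8.23×10^-6 m⁴; J_CD = π(0.0714)⁴/32 = 2.55×10^-6 m⁴.
θ = (T/G)·Σ L_i/J_i = (3680/41.7×10⁹)·(1.06/2.48×10^-6 + 1.62/8.23×10^-6 + 0.836/2.55×10^-6) = 0.08398 rad.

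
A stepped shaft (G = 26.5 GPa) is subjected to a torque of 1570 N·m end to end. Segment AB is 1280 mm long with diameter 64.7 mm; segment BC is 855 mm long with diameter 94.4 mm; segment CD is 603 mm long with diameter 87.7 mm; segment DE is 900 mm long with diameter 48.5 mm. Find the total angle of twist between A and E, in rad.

0.155 rad

J_AB = π(0.0647)⁴/32 = 1.72×10^-6 m⁴; J_BC = π(0.0944)⁴/32 = 7.80×10^-6 m⁴; J_CD = π(0.0877)⁴/32 = 5.81×10^-6 m⁴; J_DE = π(0.0485)⁴/32 = 5.43×10^-7 m⁴.
θ = (T/G)·Σ L_i/J_i = (1570/26.5×10⁹)·(1.28/1.72×10^-6 + 0.855/7.80×10^-6 + 0.603/5.81×10^-6 + 0.900/5.43×10^-7) = 0.1549 rad.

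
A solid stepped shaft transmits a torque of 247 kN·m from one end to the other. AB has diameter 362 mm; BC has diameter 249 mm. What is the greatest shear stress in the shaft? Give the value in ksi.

11.8 ksi

Under the same torque, τ_max = 16T/(πd³) is largest where d is smallest — segment BC (d = 249 mm).
τ_max = 16·247000/(π·(0.249)³) = 8.148×10^7 Pa.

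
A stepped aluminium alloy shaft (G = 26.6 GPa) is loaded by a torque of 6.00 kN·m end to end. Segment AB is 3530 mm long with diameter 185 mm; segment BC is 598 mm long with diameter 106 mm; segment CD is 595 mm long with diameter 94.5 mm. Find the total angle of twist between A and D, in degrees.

J_AB = π(0.185)⁴/32 = 1.15×10^-4 m⁴; J_BC = π(0.106)⁴/32 = 1.24×10^-5 m⁴; J_CD = π(0.0945)⁴/32 = 7.83×10^-6 m⁴.
θ = (T/G)·Σ L_i/J_i = (6000/26.6×10⁹)·(3.53/1.15×10^-4 + 0.598/1.24×10^-5 + 0.595/7.83×10^-6) = 0.03495 rad.

2.00°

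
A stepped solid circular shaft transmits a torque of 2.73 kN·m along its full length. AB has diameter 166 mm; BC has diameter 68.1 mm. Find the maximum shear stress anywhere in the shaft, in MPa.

Under the same torque, τ_max = 16T/(πd³) is largest where d is smallest — segment BC (d = 68.1 mm).
τ_max = 16·2730/(π·(0.0681)³) = 4.402×10^7 Pa.

44.0 MPa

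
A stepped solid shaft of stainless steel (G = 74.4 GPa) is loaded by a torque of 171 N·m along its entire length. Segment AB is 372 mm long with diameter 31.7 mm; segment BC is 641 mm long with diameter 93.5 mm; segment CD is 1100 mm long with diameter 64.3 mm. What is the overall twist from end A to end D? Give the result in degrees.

0.592°

J_AB = π(0.0317)⁴/32 = 9.91×10^-8 m⁴; J_BC = π(0.0935)⁴/32 = 7.50×10^-6 m⁴; J_CD = π(0.0643)⁴/32 = 1.68×10^-6 m⁴.
θ = (T/G)·Σ L_i/J_i = (171.0/74.4×10⁹)·(0.372/9.91×10^-8 + 0.641/7.50×10^-6 + 1.10/1.68×10^-6) = 0.01033 rad.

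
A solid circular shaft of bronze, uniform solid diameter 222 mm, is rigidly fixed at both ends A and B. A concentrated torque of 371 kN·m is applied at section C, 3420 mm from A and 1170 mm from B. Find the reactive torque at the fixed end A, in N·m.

94600 N·m

With uniform GJ and both ends fixed, compatibility θ_AC = θ_CB gives T_A·a = T_B·b, together with T_A + T_B = T₀.
T_A = T₀·b/(a+b) = 371000·1170/4590 = 94570 N·m; T_B = 276400 N·m.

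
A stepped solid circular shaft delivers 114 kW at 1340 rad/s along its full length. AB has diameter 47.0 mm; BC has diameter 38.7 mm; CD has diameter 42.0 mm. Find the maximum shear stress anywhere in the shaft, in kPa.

ω = 1340 rad/s, so T = P/ω = 114×10³ / 1340 = 85.07 N·m.
Under the same torque, τ_max = 16T/(πd³) is largest where d is smallest — segment BC (d = 38.7 mm).
τ_max = 16·85.07/(π·(0.0387)³) = 7.475×10^6 Pa.

7480 kPa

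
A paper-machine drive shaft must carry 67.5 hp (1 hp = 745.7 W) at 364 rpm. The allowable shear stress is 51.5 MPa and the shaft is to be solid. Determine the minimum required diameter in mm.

50.7 mm

ω = 2π·364/60 = 38.12 rad/s, so T = P/ω = 67.5×745.7 / 38.12 = 1320 N·m.
For a solid shaft τ_max = 16T/(πd³), so d = (16T/(π τ_allow))^(1/3) = (16·1320/(π·5.15×10^7))^(1/3) = 0.05073 m.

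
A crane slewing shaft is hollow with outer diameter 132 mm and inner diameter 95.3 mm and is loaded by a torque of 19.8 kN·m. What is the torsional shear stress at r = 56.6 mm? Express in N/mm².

J = π(d_o⁴ − d_i⁴)/32 = π(0.132⁴ − 0.0953⁴)/32 = 2.171×10^-5 m⁴.
Shear stress varies linearly with radius: τ = T·r/J = 19800 × 0.0566 / 2.171×10^-5 = 5.163×10^7 Pa.

51.6 N/mm²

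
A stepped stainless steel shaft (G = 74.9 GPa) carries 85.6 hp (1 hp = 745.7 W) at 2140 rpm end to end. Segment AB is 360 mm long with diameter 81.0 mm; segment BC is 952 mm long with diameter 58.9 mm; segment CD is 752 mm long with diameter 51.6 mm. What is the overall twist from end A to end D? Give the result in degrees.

ω = 2π·2140/60 = 224.1 rad/s, so T = P/ω = 85.6×745.7 / 224.1 = 284.8 N·m.
J_AB = π(0.0810)⁴/32 = 4.23×10^-6 m⁴; J_BC = π(0.0589)⁴/32 = 1.18×10^-6 m⁴; J_CD = π(0.0516)⁴/32 = 6.96×10^-7 m⁴.
θ = (T/G)·Σ L_i/J_i = (284.8/74.9×10⁹)·(0.360/4.23×10^-6 + 0.952/1.18×10^-6 + 0.752/6.96×10^-7) = 7.497×10^-3 rad.

0.430°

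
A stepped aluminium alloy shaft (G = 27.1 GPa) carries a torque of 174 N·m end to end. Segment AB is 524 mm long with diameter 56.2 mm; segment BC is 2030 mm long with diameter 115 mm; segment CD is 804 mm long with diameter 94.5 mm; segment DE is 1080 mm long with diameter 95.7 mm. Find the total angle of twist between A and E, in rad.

0.00570 rad

J_AB = π(0.0562)⁴/32 = 9.79×10^-7 m⁴; J_BC = π(0.115)⁴/32 = 1.72×10^-5 m⁴; J_CD = π(0.0945)⁴/32 = 7.83×10^-6 m⁴; J_DE = π(0.0957)⁴/32 = 8.23×10^-6 m⁴.
θ = (T/G)·Σ L_i/J_i = (174.0/27.1×10⁹)·(0.524/9.79×10^-7 + 2.03/1.72×10^-5 + 0.804/7.83×10^-6 + 1.08/8.23×10^-6) = 5.696×10^-3 rad.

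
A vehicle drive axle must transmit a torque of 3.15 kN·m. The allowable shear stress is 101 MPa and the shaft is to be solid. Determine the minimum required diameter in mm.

For a solid shaft τ_max = 16T/(πd³), so d = (16T/(π τ_allow))^(1/3) = (16·3150/(π·1.01×10^8))^(1/3) = 0.05416 m.

54.2 mm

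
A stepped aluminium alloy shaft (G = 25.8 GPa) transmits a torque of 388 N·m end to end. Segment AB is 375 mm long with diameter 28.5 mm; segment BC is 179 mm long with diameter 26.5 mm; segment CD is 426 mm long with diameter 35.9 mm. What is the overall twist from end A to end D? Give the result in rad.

0.182 rad

J_AB = π(0.0285)⁴/32 = 6.48×10^-8 m⁴; J_BC = π(0.0265)⁴/32 = 4.84×10^-8 m⁴; J_CD = π(0.0359)⁴/32 = 1.63×10^-7 m⁴.
θ = (T/G)·Σ L_i/J_i = (388.0/25.8×10⁹)·(0.375/6.48×10^-8 + 0.179/4.84×10^-8 + 0.426/1.63×10^-7) = 0.1820 rad.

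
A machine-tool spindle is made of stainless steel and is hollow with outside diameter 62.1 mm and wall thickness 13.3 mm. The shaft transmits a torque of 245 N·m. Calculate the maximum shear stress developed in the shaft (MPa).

5.83 MPa

J = π(d_o⁴ − d_i⁴)/32 = π(0.0621⁴ − 0.0355⁴)/32 = 1.304×10^-6 m⁴.
τ_max = T·r/J = 245.0 × 0.0311 / 1.304×10^-6 = 5.833×10^6 Pa.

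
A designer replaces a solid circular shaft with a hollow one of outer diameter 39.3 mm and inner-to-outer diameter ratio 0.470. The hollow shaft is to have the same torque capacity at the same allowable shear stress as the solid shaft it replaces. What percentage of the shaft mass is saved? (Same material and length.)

19.4 %

Equal τ_max and T ⇒ the solid shaft needs d_s³ = d_o³(1−k⁴), so d_s = 39.3·(1−0.470⁴)^(1/3) = 38.65 mm.
Area ratio A_h/A_s = d_o²(1−k²)/d_s² = (1−k²)/(1−k⁴)^(2/3) = 0.8055.
Mass saving = 1 − 0.8055 = 19.4 %.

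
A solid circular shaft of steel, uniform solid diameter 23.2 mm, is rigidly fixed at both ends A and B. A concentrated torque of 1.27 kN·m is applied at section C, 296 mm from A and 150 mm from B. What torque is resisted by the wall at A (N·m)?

427 N·m

With uniform GJ and both ends fixed, compatibility θ_AC = θ_CB gives T_A·a = T_B·b, together with T_A + T_B = T₀.
T_A = T₀·b/(a+b) = 1270·150/446.0 = 427.1 N·m; T_B = 842.9 N·m.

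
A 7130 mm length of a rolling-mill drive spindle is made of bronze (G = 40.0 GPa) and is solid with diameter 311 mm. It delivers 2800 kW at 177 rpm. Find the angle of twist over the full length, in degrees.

ω = 2π·177/60 = 18.54 rad/s, so T = P/ω = 2800×10³ / 18.54 = 151100 N·m.
J = πd⁴/32 = π(0.311)⁴/32 = 9.184×10^-4 m⁴.
θ = T·L/(G·J) = 151100 × 7.13 / (40.0×10⁹ × 9.184×10^-4) = 0.02932 rad.

1.68°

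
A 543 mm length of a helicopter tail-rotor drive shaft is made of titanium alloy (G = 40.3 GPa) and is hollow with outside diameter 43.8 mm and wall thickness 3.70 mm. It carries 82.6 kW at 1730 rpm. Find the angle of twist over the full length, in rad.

0.0325 rad

ω = 2π·1730/60 = 181.2 rad/s, so T = P/ω = 82.6×10³ / 181.2 = 455.9 N·m.
J = π(d_o⁴ − d_i⁴)/32 = π(0.0438⁴ − 0.0364⁴)/32 = 1.890×10^-7 m⁴.
θ = T·L/(G·J) = 455.9 × 0.543 / (40.3×10⁹ × 1.890×10^-7) = 0.03251 rad.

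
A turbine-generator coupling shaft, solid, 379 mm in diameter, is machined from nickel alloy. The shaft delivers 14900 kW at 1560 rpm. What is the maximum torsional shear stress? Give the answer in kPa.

ω = 2π·1560/60 = 163.4 rad/s, so T = P/ω = 14900×10³ / 163.4 = 91210 N·m.
J = πd⁴/32 = π(0.379)⁴/32 = 2.026×10^-3 m⁴.
τ_max = T·r/J = 91210 × 0.190 / 2.026×10^-3 = 8.533×10^6 Pa.

8530 kPa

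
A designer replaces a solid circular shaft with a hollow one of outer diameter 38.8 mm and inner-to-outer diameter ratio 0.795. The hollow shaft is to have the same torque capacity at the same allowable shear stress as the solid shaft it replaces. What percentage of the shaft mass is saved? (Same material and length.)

48.3 %

Equal τ_max and T ⇒ the solid shaft needs d_s³ = d_o³(1−k⁴), so d_s = 38.8·(1−0.795⁴)^(1/3) = 32.74 mm.
Area ratio A_h/A_s = d_o²(1−k²)/d_s² = (1−k²)/(1−k⁴)^(2/3) = 0.5170.
Mass saving = 1 − 0.5170 = 48.3 %.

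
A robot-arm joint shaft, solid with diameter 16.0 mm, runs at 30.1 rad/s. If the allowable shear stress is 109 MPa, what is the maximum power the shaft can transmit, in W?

2640 W

J = πd⁴/32 = π(0.0160)⁴/32 = 6.434×10^-9 m⁴.
T_max = τ_allow·J/r = 1.09×10^8 × 6.434×10^-9 / 0.00800 = 87.66 N·m.
ω = 30.1 rad/s, so P_max = T_max·ω = 2639 W.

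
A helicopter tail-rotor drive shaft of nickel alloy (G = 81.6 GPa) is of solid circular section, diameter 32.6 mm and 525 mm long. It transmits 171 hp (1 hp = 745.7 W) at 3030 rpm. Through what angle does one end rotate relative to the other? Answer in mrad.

23.3 mrad

ω = 2π·3030/60 = 317.3 rad/s, so T = P/ω = 171×745.7 / 317.3 = 401.9 N·m.
J = πd⁴/32 = π(0.0326)⁴/32 = 1.109×10^-7 m⁴.
θ = T·L/(G·J) = 401.9 × 0.525 / (81.6×10⁹ × 1.109×10^-7) = 0.02332 rad.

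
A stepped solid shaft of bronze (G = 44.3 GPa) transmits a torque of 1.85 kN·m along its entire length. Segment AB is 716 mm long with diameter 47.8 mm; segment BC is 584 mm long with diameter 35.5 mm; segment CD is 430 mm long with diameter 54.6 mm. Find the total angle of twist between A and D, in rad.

J_AB = π(0.0478)⁴/32 = 5.13×10^-7 m⁴; J_BC = π(0.0355)⁴/32 = 1.56×10^-7 m⁴; J_CD = π(0.0546)⁴/32 = 8.73×10^-7 m⁴.
θ = (T/G)·Σ L_i/J_i = (1850/44.3×10⁹)·(0.716/5.13×10^-7 + 0.584/1.56×10^-7 + 0.430/8.73×10^-7) = 0.2353 rad.

0.235 rad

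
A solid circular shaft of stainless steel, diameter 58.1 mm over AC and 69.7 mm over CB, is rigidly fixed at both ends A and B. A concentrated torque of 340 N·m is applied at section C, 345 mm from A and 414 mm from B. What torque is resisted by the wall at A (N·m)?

Compatibility: T_A·a/J_AC = T_B·b/J_CB with T_A + T_B = T₀.
J_AC = 1.12×10^-6 m⁴, J_CB = 2.32×10^-6 m⁴, so T_A = T₀·(J_AC/a)/((J_AC/a)+(J_CB/b)) = 124.7 N·m, T_B = 215.3 N·m.

125 N·m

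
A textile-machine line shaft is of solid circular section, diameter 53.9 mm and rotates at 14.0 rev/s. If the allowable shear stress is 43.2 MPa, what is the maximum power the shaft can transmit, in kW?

117 kW

J = πd⁴/32 = π(0.0539)⁴/32 = 8.286×10^-7 m⁴.
T_max = τ_allow·J/r = 4.32×10^7 × 8.286×10^-7 / 0.0269 = 1328 N·m.
ω = 2π·14.0 = 87.96 rad/s, so P_max = T_max·ω = 1.168×10^5 W.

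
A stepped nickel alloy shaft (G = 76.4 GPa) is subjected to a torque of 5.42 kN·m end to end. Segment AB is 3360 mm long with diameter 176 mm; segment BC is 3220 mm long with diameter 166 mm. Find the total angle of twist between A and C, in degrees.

0.321°

J_AB = π(0.176)⁴/32 = 9.42×10^-5 m⁴; J_BC = π(0.166)⁴/32 = 7.45×10^-5 m⁴.
θ = (T/G)·Σ L_i/J_i = (5420/76.4×10⁹)·(3.36/9.42×10^-5 + 3.22/7.45×10^-5) = 5.595×10^-3 rad.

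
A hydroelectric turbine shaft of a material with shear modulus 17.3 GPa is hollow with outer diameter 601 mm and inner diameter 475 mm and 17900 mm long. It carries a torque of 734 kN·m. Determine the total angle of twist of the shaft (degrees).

J = π(d_o⁴ − d_i⁴)/32 = π(0.601⁴ − 0.475⁴)/32 = 7.811×10^-3 m⁴.
θ = T·L/(G·J) = 734000 × 17.9 / (17.3×10⁹ × 7.811×10^-3) = 0.09723 rad.

5.57°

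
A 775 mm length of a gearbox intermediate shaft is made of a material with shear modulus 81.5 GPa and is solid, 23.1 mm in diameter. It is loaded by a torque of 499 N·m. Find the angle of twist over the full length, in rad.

0.170 rad

J = πd⁴/32 = π(0.0231)⁴/32 = 2.795×10^-8 m⁴.
θ = T·L/(G·J) = 499.0 × 0.775 / (81.5×10⁹ × 2.795×10^-8) = 0.1697 rad.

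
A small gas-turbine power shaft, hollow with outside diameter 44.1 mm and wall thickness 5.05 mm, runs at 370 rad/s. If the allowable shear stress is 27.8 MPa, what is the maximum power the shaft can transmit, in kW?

112 kW

J = π(d_o⁴ − d_i⁴)/32 = π(0.0441⁴ − 0.0340⁴)/32 = 2.401×10^-7 m⁴.
T_max = τ_allow·J/r = 2.78×10^7 × 2.401×10^-7 / 0.0221 = 302.7 N·m.
ω = 370 rad/s, so P_max = T_max·ω = 1.120×10^5 W.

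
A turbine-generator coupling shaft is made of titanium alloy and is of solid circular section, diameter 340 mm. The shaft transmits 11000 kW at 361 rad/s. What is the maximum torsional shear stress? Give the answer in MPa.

3.95 MPa

ω = 361 rad/s, so T = P/ω = 11000×10³ / 361.0 = 30470 N·m.
J = πd⁴/32 = π(0.340)⁴/32 = 1.312×10^-3 m⁴.
τ_max = T·r/J = 30470 × 0.170 / 1.312×10^-3 = 3.948×10^6 Pa.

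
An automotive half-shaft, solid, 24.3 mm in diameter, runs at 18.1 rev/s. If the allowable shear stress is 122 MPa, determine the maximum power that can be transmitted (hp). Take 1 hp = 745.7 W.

52.4 hp

J = πd⁴/32 = π(0.0243)⁴/32 = 3.423×10^-8 m⁴.
T_max = τ_allow·J/r = 1.22×10^8 × 3.423×10^-8 / 0.0122 = 343.7 N·m.
ω = 2π·18.1 = 113.7 rad/s, so P_max = T_max·ω = 3.909×10^4 W.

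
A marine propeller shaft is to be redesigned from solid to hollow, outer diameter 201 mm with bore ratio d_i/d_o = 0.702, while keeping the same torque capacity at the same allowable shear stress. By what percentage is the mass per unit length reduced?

Equal τ_max and T ⇒ the solid shaft needs d_s³ = d_o³(1−k⁴), so d_s = 201·(1−0.702⁴)^(1/3) = 183.2 mm.
Area ratio A_h/A_s = d_o²(1−k²)/d_s² = (1−k²)/(1−k⁴)^(2/3) = 0.6106.
Mass saving = 1 − 0.6106 = 38.9 %.

38.9 %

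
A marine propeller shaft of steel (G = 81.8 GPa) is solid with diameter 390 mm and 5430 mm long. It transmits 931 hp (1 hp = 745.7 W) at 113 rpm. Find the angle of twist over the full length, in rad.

0.00171 rad

ω = 2π·113/60 = 11.83 rad/s, so T = P/ω = 931×745.7 / 11.83 = 58670 N·m.
J = πd⁴/32 = π(0.390)⁴/32 = 2.271×10^-3 m⁴.
θ = T·L/(G·J) = 58670 × 5.43 / (81.8×10⁹ × 2.271×10^-3) = 1.715×10^-3 rad.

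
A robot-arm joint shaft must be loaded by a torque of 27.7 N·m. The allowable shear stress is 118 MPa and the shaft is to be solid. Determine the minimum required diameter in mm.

For a solid shaft τ_max = 16T/(πd³), so d = (16T/(π τ_allow))^(1/3) = (16·27.70/(π·1.18×10^8))^(1/3) = 0.01061 m.

10.6 mm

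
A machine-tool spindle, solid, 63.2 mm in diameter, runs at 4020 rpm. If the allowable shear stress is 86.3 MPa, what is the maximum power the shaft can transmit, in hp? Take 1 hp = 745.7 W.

2410 hp

J = πd⁴/32 = π(0.0632)⁴/32 = 1.566×10^-6 m⁴.
T_max = τ_allow·J/r = 8.63×10^7 × 1.566×10^-6 / 0.0316 = 4278 N·m.
ω = 2π·4020/60 = 421.0 rad/s, so P_max = T_max·ω = 1.801×10^6 W.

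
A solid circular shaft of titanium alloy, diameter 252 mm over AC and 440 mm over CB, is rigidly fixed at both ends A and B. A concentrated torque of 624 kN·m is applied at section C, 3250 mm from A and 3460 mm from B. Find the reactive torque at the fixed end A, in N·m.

64100 N·m

Compatibility: T_A·a/J_AC = T_B·b/J_CB with T_A + T_B = T₀.
J_AC = 3.96×10^-4 m⁴, J_CB = 3.68×10^-3 m⁴, so T_A = T₀·(J_AC/a)/((J_AC/a)+(J_CB/b)) = 64130 N·m, T_B = 559900 N·m.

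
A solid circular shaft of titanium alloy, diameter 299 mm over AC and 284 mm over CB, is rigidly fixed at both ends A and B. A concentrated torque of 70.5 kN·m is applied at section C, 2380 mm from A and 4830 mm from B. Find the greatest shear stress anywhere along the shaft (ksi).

1.39 ksi

Compatibility: T_A·a/J_AC = T_B·b/J_CB with T_A + T_B = T₀.
J_AC = 7.85×10^-4 m⁴, J_CB = 6.39×10^-4 m⁴, so T_A = T₀·(J_AC/a)/((J_AC/a)+(J_CB/b)) = 50320 N·m, T_B = 20180 N·m.
τ in each portion: τ_AC = 9.59×10^6 Pa, τ_CB = 4.49×10^6 Pa; maximum is in AC.
τ_max = T_AC·r/J = 50320·0.149/7.85×10^-4 = 9.587×10^6 Pa.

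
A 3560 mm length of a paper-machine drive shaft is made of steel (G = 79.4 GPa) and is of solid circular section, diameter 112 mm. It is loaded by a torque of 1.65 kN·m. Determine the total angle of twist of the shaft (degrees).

0.274°

J = πd⁴/32 = π(0.112)⁴/32 = 1.545×10^-5 m⁴.
θ = T·L/(G·J) = 1650 × 3.56 / (79.4×10⁹ × 1.545×10^-5) = 4.789×10^-3 rad.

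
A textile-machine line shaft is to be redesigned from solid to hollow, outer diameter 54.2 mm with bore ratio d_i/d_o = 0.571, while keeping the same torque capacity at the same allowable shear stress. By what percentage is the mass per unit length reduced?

Equal τ_max and T ⇒ the solid shaft needs d_s³ = d_o³(1−k⁴), so d_s = 54.2·(1−0.571⁴)^(1/3) = 52.21 mm.
Area ratio A_h/A_s = d_o²(1−k²)/d_s² = (1−k²)/(1−k⁴)^(2/3) = 0.7264.
Mass saving = 1 − 0.7264 = 27.4 %.

27.4 %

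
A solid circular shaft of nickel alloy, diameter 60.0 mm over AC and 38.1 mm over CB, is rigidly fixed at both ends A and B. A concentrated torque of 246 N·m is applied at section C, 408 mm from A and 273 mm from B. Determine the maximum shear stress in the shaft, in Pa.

Compatibility: T_A·a/J_AC = T_B·b/J_CB with T_A + T_B = T₀.
J_AC = 1.27×10^-6 m⁴, J_CB = 2.07×10^-7 m⁴, so T_A = T₀·(J_AC/a)/((J_AC/a)+(J_CB/b)) = 197.9 N·m, T_B = 48.09 N·m.
τ in each portion: τ_AC = 4.67×10^6 Pa, τ_CB = 4.43×10^6 Pa; maximum is in AC.
τ_max = T_AC·r/J = 197.9·0.0300/1.27×10^-6 = 4.666×10^6 Pa.

4.67e6 Pa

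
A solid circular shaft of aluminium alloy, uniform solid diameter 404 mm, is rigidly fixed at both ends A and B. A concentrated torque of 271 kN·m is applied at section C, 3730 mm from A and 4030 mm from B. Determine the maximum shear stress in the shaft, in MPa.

With uniform GJ and both ends fixed, compatibility θ_AC = θ_CB gives T_A·a = T_B·b, together with T_A + T_B = T₀.
T_A = T₀·b/(a+b) = 271000·4030/7760 = 140700 N·m; T_B = 130300 N·m.
τ in each portion: τ_AC = 1.09×10^7 Pa, τ_CB = 1.01×10^7 Pa; maximum is in AC.
τ_max = T_AC·r/J = 140700·0.202/2.62×10^-3 = 1.087×10^7 Pa.

10.9 MPa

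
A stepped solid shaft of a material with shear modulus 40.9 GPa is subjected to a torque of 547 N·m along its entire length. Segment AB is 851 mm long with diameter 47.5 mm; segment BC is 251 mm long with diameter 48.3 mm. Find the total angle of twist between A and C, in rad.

0.0291 rad

J_AB = π(0.0475)⁴/32 = 5.00×10^-7 m⁴; J_BC = π(0.0483)⁴/32 = 5.34×10^-7 m⁴.
θ = (T/G)·Σ L_i/J_i = (547.0/40.9×10⁹)·(0.851/5.00×10^-7 + 0.251/5.34×10^-7) = 0.02906 rad.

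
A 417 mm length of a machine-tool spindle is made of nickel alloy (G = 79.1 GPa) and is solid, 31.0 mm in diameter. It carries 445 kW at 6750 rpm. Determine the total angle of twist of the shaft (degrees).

2.10°

ω = 2π·6750/60 = 706.9 rad/s, so T = P/ω = 445×10³ / 706.9 = 629.5 N·m.
J = πd⁴/32 = π(0.0310)⁴/32 = 9.067×10^-8 m⁴.
θ = T·L/(G·J) = 629.5 × 0.417 / (79.1×10⁹ × 9.067×10^-8) = 0.03661 rad.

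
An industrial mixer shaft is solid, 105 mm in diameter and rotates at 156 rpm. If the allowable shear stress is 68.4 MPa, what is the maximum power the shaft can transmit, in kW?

J = πd⁴/32 = π(0.105)⁴/32 = 1.193×10^-5 m⁴.
T_max = τ_allow·J/r = 6.84×10^7 × 1.193×10^-5 / 0.0525 = 15550 N·m.
ω = 2π·156/60 = 16.34 rad/s, so P_max = T_max·ω = 2.540×10^5 W.

254 kW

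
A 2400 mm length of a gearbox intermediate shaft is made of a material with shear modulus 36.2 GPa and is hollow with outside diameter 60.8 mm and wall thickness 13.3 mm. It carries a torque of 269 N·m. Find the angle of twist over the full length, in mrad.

14.8 mrad

J = π(d_o⁴ − d_i⁴)/32 = π(0.0608⁴ − 0.0342⁴)/32 = 1.207×10^-6 m⁴.
θ = T·L/(G·J) = 269.0 × 2.40 / (36.2×10⁹ × 1.207×10^-6) = 0.01477 rad.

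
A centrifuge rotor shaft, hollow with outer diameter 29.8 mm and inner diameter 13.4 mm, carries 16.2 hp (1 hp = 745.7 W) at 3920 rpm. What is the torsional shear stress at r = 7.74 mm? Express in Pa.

ω = 2π·3920/60 = 410.5 rad/s, so T = P/ω = 16.2×745.7 / 410.5 = 29.43 N·m.
J = π(d_o⁴ − d_i⁴)/32 = π(0.0298⁴ − 0.0134⁴)/32 = 7.426×10^-8 m⁴.
Shear stress varies linearly with radius: τ = T·r/J = 29.43 × 0.00774 / 7.426×10^-8 = 3.067×10^6 Pa.

3.07e6 Pa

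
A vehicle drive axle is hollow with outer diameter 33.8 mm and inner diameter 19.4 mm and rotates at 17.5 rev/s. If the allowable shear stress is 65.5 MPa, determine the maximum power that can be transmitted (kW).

J = π(d_o⁴ − d_i⁴)/32 = π(0.0338⁴ − 0.0194⁴)/32 = 1.142×10^-7 m⁴.
T_max = τ_allow·J/r = 6.55×10^7 × 1.142×10^-7 / 0.0169 = 442.7 N·m.
ω = 2π·17.5 = 110.0 rad/s, so P_max = T_max·ω = 4.868×10^4 W.

48.7 kW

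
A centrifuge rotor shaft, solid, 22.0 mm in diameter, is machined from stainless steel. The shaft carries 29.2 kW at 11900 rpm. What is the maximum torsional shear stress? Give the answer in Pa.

ω = 2π·11900/60 = 1246 rad/s, so T = P/ω = 29.2×10³ / 1246 = 23.43 N·m.
J = πd⁴/32 = π(0.0220)⁴/32 = 2.300×10^-8 m⁴.
τ_max = T·r/J = 23.43 × 0.0110 / 2.300×10^-8 = 1.121×10^7 Pa.

1.12e7 Pa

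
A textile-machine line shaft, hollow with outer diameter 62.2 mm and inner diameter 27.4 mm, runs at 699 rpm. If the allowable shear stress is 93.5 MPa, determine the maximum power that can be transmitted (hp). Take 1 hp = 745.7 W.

417 hp

J = π(d_o⁴ − d_i⁴)/32 = π(0.0622⁴ − 0.0274⁴)/32 = 1.414×10^-6 m⁴.
T_max = τ_allow·J/r = 9.35×10^7 × 1.414×10^-6 / 0.0311 = 4252 N·m.
ω = 2π·699/60 = 73.20 rad/s, so P_max = T_max·ω = 3.112×10^5 W.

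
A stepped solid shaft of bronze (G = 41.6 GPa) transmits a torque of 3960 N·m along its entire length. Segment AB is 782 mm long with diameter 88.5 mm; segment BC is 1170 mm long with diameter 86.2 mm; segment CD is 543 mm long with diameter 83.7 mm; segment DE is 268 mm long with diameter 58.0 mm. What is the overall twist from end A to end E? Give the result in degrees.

J_AB = π(0.0885)⁴/32 = 6.02×10^-6 m⁴; J_BC = π(0.0862)⁴/32 = 5.42×10^-6 m⁴; J_CD = π(0.0837)⁴/32 = 4.82×10^-6 m⁴; J_DE = π(0.0580)⁴/32 = 1.11×10^-6 m⁴.
θ = (T/G)·Σ L_i/J_i = (3960/41.6×10⁹)·(0.782/6.02×10^-6 + 1.17/5.42×10^-6 + 0.543/4.82×10^-6 + 0.268/1.11×10^-6) = 0.06660 rad.

3.82°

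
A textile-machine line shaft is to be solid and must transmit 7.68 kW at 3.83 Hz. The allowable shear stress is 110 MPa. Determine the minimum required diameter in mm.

ω = 2π·3.83 = 24.06 rad/s, so T = P/ω = 7.68×10³ / 24.06 = 319.1 N·m.
For a solid shaft τ_max = 16T/(πd³), so d = (16T/(π τ_allow))^(1/3) = (16·319.1/(π·1.10×10^8))^(1/3) = 0.02454 m.

24.5 mm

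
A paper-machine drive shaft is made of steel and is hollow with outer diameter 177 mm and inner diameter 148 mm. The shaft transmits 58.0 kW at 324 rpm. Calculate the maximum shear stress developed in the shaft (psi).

445 psi

ω = 2π·324/60 = 33.93 rad/s, so T = P/ω = 58.0×10³ / 33.93 = 1709 N·m.
J = π(d_o⁴ − d_i⁴)/32 = π(0.177⁴ − 0.148⁴)/32 = 4.926×10^-5 m⁴.
τ_max = T·r/J = 1709 × 0.0885 / 4.926×10^-5 = 3.071×10^6 Pa.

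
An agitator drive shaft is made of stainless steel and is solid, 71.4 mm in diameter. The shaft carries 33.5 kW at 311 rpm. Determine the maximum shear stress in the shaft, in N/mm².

14.4 N/mm²

ω = 2π·311/60 = 32.57 rad/s, so T = P/ω = 33.5×10³ / 32.57 = 1029 N·m.
J = πd⁴/32 = π(0.0714)⁴/32 = 2.551×10^-6 m⁴.
τ_max = T·r/J = 1029 × 0.0357 / 2.551×10^-6 = 1.439×10^7 Pa.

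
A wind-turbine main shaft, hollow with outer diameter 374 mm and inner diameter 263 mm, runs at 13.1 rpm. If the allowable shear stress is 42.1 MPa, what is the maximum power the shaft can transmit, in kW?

J = π(d_o⁴ − d_i⁴)/32 = π(0.374⁴ − 0.263⁴)/32 = 1.451×10^-3 m⁴.
T_max = τ_allow·J/r = 4.21×10^7 × 1.451×10^-3 / 0.187 = 326700 N·m.
ω = 2π·13.1/60 = 1.372 rad/s, so P_max = T_max·ω = 4.482×10^5 W.

448 kW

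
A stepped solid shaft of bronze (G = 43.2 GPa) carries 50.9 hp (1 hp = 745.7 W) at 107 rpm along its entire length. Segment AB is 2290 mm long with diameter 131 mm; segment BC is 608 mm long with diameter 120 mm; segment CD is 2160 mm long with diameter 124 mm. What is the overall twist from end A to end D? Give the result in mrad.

15.8 mrad

ω = 2π·107/60 = 11.21 rad/s, so T = P/ω = 50.9×745.7 / 11.21 = 3387 N·m.
J_AB = π(0.131)⁴/32 = 2.89×10^-5 m⁴; J_BC = π(0.120)⁴/32 = 2.04×10^-5 m⁴; J_CD = π(0.124)⁴/32 = 2.32×10^-5 m⁴.
θ = (T/G)·Σ L_i/J_i = (3387/43.2×10⁹)·(2.29/2.89×10^-5 + 0.608/2.04×10^-5 + 2.16/2.32×10^-5) = 0.01585 rad.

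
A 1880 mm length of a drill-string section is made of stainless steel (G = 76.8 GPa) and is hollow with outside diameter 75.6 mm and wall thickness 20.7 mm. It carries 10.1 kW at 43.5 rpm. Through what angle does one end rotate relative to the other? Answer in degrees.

1.01°

ω = 2π·43.5/60 = 4.555 rad/s, so T = P/ω = 10.1×10³ / 4.555 = 2217 N·m.
J = π(d_o⁴ − d_i⁴)/32 = π(0.0756⁴ − 0.0342⁴)/32 = 3.073×10^-6 m⁴.
θ = T·L/(G·J) = 2217 × 1.88 / (76.8×10⁹ × 3.073×10^-6) = 0.01766 rad.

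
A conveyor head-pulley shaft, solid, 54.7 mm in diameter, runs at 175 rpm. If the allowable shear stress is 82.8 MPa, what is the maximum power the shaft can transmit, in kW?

J = πd⁴/32 = π(0.0547)⁴/32 = 8.789×10^-7 m⁴.
T_max = τ_allow·J/r = 8.28×10^7 × 8.789×10^-7 / 0.0274 = 2661 N·m.
ω = 2π·175/60 = 18.33 rad/s, so P_max = T_max·ω = 4.876×10^4 W.

48.8 kW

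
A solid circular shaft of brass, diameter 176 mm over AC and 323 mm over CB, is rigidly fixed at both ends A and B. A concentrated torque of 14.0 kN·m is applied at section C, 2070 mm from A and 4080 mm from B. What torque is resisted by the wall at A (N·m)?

2070 N·m

Compatibility: T_A·a/J_AC = T_B·b/J_CB with T_A + T_B = T₀.
J_AC = 9.42×10^-5 m⁴, J_CB = 1.07×10^-3 m⁴, so T_A = T₀·(J_AC/a)/((J_AC/a)+(J_CB/b)) = 2072 N·m, T_B = 11930 N·m.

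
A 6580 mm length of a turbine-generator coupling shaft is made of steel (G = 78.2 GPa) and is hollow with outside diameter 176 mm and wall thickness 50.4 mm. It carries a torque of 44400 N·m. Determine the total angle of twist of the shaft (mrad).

J = π(d_o⁴ − d_i⁴)/32 = π(0.176⁴ − 0.0752⁴)/32 = 9.106×10^-5 m⁴.
θ = T·L/(G·J) = 44400 × 6.58 / (78.2×10⁹ × 9.106×10^-5) = 0.04103 rad.

41.0 mrad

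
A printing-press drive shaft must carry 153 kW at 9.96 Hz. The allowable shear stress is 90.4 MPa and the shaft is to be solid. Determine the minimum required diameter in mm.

ω = 2π·9.96 = 62.58 rad/s, so T = P/ω = 153×10³ / 62.58 = 2445 N·m.
For a solid shaft τ_max = 16T/(πd³), so d = (16T/(π τ_allow))^(1/3) = (16·2445/(π·9.04×10^7))^(1/3) = 0.05164 m.

51.6 mm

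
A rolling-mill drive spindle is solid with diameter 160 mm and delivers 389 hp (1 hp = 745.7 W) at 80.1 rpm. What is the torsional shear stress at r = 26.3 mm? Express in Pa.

ω = 2π·80.1/60 = 8.388 rad/s, so T = P/ω = 389×745.7 / 8.388 = 34580 N·m.
J = πd⁴/32 = π(0.160)⁴/32 = 6.434×10^-5 m⁴.
Shear stress varies linearly with radius: τ = T·r/J = 34580 × 0.0263 / 6.434×10^-5 = 1.414×10^7 Pa.

1.41e7 Pa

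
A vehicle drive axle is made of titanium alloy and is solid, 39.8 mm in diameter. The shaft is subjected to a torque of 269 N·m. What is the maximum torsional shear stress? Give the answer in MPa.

J = πd⁴/32 = π(0.0398)⁴/32 = 2.463×10^-7 m⁴.
τ_max = T·r/J = 269.0 × 0.0199 / 2.463×10^-7 = 2.173×10^7 Pa.

21.7 MPa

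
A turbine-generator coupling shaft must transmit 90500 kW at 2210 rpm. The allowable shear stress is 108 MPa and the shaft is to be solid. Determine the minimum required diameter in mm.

ω = 2π·2210/60 = 231.4 rad/s, so T = P/ω = 90500×10³ / 231.4 = 391000 N·m.
For a solid shaft τ_max = 16T/(πd³), so d = (16T/(π τ_allow))^(1/3) = (16·391000/(π·1.08×10^8))^(1/3) = 0.2642 m.

264 mm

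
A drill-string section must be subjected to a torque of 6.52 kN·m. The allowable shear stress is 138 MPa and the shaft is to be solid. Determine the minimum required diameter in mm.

62.2 mm

For a solid shaft τ_max = 16T/(πd³), so d = (16T/(π τ_allow))^(1/3) = (16·6520/(π·1.38×10^8))^(1/3) = 0.06220 m.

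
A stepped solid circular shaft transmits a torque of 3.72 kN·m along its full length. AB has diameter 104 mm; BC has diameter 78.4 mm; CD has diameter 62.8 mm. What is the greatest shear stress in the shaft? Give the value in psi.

11100 psi

Under the same torque, τ_max = 16T/(πd³) is largest where d is smallest — segment CD (d = 62.8 mm).
τ_max = 16·3720/(π·(0.0628)³) = 7.650×10^7 Pa.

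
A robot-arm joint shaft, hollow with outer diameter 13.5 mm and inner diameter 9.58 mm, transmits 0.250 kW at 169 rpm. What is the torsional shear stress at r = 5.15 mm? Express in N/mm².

ω = 2π·169/60 = 17.70 rad/s, so T = P/ω = 0.250×10³ / 17.70 = 14.13 N·m.
J = π(d_o⁴ − d_i⁴)/32 = π(0.0135⁴ − 0.00958⁴)/32 = 2.434×10^-9 m⁴.
Shear stress varies linearly with radius: τ = T·r/J = 14.13 × 0.00515 / 2.434×10^-9 = 2.989×10^7 Pa.

29.9 N/mm²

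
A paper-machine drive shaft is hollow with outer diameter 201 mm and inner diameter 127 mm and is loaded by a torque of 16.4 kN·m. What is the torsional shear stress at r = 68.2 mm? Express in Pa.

J = π(d_o⁴ − d_i⁴)/32 = π(0.201⁴ − 0.127⁴)/32 = 1.347×10^-4 m⁴.
Shear stress varies linearly with radius: τ = T·r/J = 16400 × 0.0682 / 1.347×10^-4 = 8.303×10^6 Pa.

8.30e6 Pa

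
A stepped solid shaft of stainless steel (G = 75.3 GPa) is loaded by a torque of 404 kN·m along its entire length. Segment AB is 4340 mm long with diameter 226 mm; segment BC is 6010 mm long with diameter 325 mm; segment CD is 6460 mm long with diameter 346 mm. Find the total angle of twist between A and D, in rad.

J_AB = π(0.226)⁴/32 = 2.56×10^-4 m⁴; J_BC = π(0.325)⁴/32 = 1.10×10^-3 m⁴; J_CD = π(0.346)⁴/32 = 1.41×10^-3 m⁴.
θ = (T/G)·Σ L_i/J_i = (404000/75.3×10⁹)·(4.34/2.56×10^-4 + 6.01/1.10×10^-3 + 6.46/1.41×10^-3) = 0.1450 rad.

0.145 rad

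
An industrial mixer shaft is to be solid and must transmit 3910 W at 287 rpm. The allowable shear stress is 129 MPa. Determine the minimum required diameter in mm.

17.3 mm

ω = 2π·287/60 = 30.05 rad/s, so T = P/ω = 3910 / 30.05 = 130.1 N·m.
For a solid shaft τ_max = 16T/(πd³), so d = (16T/(π τ_allow))^(1/3) = (16·130.1/(π·1.29×10^8))^(1/3) = 0.01725 m.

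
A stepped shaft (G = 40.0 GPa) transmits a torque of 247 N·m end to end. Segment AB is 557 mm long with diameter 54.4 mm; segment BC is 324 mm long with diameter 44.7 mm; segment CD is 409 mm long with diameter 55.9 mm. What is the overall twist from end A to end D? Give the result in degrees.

0.673°

J_AB = π(0.0544)⁴/32 = 8.60×10^-7 m⁴; J_BC = π(0.0447)⁴/32 = 3.92×10^-7 m⁴; J_CD = π(0.0559)⁴/32 = 9.59×10^-7 m⁴.
θ = (T/G)·Σ L_i/J_i = (247.0/40.0×10⁹)·(0.557/8.60×10^-7 + 0.324/3.92×10^-7 + 0.409/9.59×10^-7) = 0.01174 rad.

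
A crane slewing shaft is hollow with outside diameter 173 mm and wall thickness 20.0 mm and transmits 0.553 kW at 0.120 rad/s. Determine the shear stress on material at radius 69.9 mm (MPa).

5.63 MPa

ω = 0.120 rad/s, so T = P/ω = 0.553×10³ / 0.1200 = 4608 N·m.
J = π(d_o⁴ − d_i⁴)/32 = π(0.173⁴ − 0.133⁴)/32 = 5.722×10^-5 m⁴.
Shear stress varies linearly with radius: τ = T·r/J = 4608 × 0.0699 / 5.722×10^-5 = 5.629×10^6 Pa.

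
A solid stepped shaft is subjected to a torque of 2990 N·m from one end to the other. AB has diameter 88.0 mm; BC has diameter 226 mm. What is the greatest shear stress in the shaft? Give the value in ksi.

3.24 ksi

Under the same torque, τ_max = 16T/(πd³) is largest where d is smallest — segment AB (d = 88.0 mm).
τ_max = 16·2990/(π·(0.0880)³) = 2.235×10^7 Pa.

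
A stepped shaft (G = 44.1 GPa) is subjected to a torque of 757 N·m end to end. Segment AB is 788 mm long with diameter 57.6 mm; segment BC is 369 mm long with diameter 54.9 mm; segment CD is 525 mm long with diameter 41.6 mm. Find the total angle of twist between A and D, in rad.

0.0503 rad

J_AB = π(0.0576)⁴/32 = 1.08×10^-6 m⁴; J_BC = π(0.0549)⁴/32 = 8.92×10^-7 m⁴; J_CD = π(0.0416)⁴/32 = 2.94×10^-7 m⁴.
θ = (T/G)·Σ L_i/J_i = (757.0/44.1×10⁹)·(0.788/1.08×10^-6 + 0.369/8.92×10^-7 + 0.525/2.94×10^-7) = 0.05027 rad.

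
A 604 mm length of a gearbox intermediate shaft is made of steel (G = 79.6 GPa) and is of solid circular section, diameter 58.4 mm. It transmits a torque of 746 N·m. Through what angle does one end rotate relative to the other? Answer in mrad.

4.96 mrad

J = πd⁴/32 = π(0.0584)⁴/32 = 1.142×10^-6 m⁴.
θ = T·L/(G·J) = 746.0 × 0.604 / (79.6×10⁹ × 1.142×10^-6) = 4.957×10^-3 rad.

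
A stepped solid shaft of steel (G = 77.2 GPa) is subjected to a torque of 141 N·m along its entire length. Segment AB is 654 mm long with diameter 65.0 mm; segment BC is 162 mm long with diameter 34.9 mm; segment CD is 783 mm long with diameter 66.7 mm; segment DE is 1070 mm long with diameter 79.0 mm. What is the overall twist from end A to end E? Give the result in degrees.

0.227°

J_AB = π(0.0650)⁴/32 = 1.75×10^-6 m⁴; J_BC = π(0.0349)⁴/32 = 1.46×10^-7 m⁴; J_CD = π(0.0667)⁴/32 = 1.94×10^-6 m⁴; J_DE = π(0.0790)⁴/32 = 3.82×10^-6 m⁴.
θ = (T/G)·Σ L_i/J_i = (141.0/77.2×10⁹)·(0.654/1.75×10^-6 + 0.162/1.46×10^-7 + 0.783/1.94×10^-6 + 1.07/3.82×10^-6) = 3.960×10^-3 rad.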